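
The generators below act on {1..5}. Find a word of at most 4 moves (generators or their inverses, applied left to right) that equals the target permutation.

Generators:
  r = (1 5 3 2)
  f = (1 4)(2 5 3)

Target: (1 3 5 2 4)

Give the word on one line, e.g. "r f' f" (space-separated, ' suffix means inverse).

  after r': (1 2 3 5)
  after r': (1 3)(2 5)
  after r': (1 5 3 2)
  after f: (1 3 5 2 4)

r' r' r' f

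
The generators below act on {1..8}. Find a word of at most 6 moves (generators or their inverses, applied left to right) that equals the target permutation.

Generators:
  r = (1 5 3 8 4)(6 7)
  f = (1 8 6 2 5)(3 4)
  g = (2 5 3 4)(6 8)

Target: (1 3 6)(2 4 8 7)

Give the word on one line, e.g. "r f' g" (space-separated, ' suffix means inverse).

g r g f f

  after g: (2 5 3 4)(6 8)
  after r: (1 5 8 7 6 4 2 3)
  after g: (1 3)(2 4 5 6)(7 8)
  after f: (1 4)(2 3 8 7 6 5)
  after f: (1 3 6)(2 4 8 7)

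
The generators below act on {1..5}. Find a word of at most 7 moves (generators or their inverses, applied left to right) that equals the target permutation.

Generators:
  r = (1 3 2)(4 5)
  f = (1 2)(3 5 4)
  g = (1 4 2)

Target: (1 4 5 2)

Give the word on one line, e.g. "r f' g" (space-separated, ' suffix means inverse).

  after r': (1 2 3)(4 5)
  after g': (1 4 5)(2 3)
  after f': (1 5 2 4 3)
  after g: (1 5)(3 4)
  after f: (1 4 5 2)

r' g' f' g f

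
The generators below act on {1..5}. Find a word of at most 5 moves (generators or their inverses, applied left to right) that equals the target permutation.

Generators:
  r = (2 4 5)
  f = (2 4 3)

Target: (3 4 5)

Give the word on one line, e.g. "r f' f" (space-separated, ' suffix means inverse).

f r f f r

  after f: (2 4 3)
  after r: (2 5)(3 4)
  after f: (2 5 4)
  after f: (2 5 3)
  after r: (3 4 5)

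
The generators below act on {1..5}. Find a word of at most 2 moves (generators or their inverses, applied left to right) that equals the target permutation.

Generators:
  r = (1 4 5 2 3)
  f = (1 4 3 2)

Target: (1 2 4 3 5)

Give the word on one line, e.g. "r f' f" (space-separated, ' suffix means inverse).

r' r'

  after r': (1 3 2 5 4)
  after r': (1 2 4 3 5)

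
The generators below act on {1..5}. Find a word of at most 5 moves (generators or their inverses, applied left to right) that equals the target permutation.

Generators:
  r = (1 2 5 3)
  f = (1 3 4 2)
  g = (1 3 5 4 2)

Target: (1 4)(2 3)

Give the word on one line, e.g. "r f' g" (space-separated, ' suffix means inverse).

g r g' f'

  after g: (1 3 5 4 2)
  after r: (4 5)
  after g': (1 2 4 3)
  after f': (1 4)(2 3)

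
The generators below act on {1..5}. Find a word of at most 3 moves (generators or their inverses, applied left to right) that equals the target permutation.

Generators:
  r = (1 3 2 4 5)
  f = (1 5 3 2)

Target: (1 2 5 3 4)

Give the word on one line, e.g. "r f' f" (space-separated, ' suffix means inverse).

r' r' r'

  after r': (1 5 4 2 3)
  after r': (1 4 3 5 2)
  after r': (1 2 5 3 4)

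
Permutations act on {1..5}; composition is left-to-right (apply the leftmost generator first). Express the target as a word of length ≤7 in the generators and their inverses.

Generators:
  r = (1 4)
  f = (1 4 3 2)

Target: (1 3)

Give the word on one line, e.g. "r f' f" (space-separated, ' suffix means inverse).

  after r: (1 4)
  after f': (2 3 4)
  after r: (1 4 2 3)
  after f: (1 3 4)
  after r': (1 3)

r f' r f r'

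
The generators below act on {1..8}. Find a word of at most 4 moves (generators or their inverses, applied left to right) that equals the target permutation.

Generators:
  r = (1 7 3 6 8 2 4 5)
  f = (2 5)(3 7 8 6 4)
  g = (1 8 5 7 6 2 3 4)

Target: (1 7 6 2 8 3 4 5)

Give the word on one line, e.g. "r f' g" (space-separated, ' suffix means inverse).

g' g' f

  after g': (1 4 3 2 6 7 5 8)
  after g': (1 3 6 5)(2 7 8 4)
  after f: (1 7 6 2 8 3 4 5)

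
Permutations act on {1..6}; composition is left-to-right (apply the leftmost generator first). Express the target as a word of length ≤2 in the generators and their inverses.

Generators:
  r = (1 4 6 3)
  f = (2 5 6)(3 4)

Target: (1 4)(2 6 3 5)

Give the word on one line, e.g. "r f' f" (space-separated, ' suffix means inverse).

  after r': (1 3 6 4)
  after f': (1 4)(2 6 3 5)

r' f'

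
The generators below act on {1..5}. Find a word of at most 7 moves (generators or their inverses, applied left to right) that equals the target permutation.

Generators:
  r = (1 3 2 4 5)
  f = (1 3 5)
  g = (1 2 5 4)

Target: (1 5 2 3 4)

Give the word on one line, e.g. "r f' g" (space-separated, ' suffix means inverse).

  after r': (1 5 4 2 3)
  after g: (1 4 5)(2 3)
  after r': (1 2)
  after f: (1 2 3 5)
  after g: (1 5 2 3 4)

r' g r' f g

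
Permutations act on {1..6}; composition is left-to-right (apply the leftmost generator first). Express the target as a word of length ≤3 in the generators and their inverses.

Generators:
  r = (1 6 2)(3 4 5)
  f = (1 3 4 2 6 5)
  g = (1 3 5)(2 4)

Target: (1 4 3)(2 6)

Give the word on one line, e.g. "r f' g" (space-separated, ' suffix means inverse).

f' g' f

  after f': (1 5 6 2 4 3)
  after g': (1 3 5 6 4)
  after f: (1 4 3)(2 6)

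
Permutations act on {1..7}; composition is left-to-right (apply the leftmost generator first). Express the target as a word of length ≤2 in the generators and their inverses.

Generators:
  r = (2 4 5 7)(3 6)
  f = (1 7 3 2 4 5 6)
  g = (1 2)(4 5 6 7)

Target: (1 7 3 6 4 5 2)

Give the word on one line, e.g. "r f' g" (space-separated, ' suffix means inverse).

g' r'

  after g': (1 2)(4 7 6 5)
  after r': (1 7 3 6 4 5 2)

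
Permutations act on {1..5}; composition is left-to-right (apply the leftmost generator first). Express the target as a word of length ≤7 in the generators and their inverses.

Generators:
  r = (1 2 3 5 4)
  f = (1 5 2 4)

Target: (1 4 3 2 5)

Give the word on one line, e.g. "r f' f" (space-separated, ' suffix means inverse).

f r' f r r

  after f: (1 5 2 4)
  after r': (1 3 2 5)
  after f: (1 3 4)
  after r: (1 5 4 2 3)
  after r: (1 4 3 2 5)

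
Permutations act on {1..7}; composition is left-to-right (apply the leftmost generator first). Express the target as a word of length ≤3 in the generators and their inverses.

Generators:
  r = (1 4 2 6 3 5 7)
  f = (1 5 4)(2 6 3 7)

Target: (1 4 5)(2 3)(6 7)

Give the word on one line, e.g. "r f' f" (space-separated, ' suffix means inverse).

f f

  after f: (1 5 4)(2 6 3 7)
  after f: (1 4 5)(2 3)(6 7)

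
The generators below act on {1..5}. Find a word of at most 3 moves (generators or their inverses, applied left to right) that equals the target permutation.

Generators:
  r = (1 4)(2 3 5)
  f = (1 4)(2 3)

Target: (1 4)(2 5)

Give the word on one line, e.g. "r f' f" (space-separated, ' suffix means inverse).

  after f': (1 4)(2 3)
  after r': (3 5)
  after r': (1 4)(2 5)

f' r' r'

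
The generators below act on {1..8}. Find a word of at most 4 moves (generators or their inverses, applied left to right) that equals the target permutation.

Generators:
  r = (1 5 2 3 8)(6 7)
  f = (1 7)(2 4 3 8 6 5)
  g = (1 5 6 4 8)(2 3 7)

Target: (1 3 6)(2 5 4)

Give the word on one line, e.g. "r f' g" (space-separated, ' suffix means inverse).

  after f: (1 7)(2 4 3 8 6 5)
  after f: (2 3 6)(4 8 5)
  after r': (1 8)(3 7 6 5 4)
  after r': (1 3 6)(2 5 4)

f f r' r'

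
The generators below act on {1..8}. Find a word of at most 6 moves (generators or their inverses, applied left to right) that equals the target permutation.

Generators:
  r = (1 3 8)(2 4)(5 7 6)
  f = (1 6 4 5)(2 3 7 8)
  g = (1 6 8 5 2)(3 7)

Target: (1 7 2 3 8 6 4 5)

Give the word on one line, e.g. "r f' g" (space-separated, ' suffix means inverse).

  after f': (1 5 4 6)(2 8 7 3)
  after g': (1 8 3 5 4)(2 6)
  after r': (1 3 6 4 8)(2 7 5)
  after g: (1 7 2 3 8 6 4 5)

f' g' r' g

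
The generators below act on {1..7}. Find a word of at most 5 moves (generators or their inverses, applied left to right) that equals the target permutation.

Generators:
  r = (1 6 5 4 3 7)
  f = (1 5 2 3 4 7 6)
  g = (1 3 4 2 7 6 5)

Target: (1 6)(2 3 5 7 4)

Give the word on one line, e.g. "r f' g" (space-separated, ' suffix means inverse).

r f f g'

  after r: (1 6 5 4 3 7)
  after f: (2 3 6)(5 7)
  after f: (1 5 6 3)(2 4 7)
  after g': (1 6)(2 3 5 7 4)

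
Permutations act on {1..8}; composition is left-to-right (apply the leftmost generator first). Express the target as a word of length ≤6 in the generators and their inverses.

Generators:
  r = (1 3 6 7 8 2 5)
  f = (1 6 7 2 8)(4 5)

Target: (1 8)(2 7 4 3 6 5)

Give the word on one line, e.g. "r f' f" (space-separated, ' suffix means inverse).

f r f r'

  after f: (1 6 7 2 8)(4 5)
  after r: (1 7 5 4)(3 6 8)
  after f: (1 2 8 3 7 4 6)
  after r': (1 8)(2 7 4 3 6 5)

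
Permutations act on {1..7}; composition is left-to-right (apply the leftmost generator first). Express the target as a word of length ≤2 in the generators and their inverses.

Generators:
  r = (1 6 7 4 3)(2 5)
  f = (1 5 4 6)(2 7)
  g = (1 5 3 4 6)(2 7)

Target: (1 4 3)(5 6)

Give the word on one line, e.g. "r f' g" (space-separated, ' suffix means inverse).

g' f'

  after g': (1 6 4 3 5)(2 7)
  after f': (1 4 3)(5 6)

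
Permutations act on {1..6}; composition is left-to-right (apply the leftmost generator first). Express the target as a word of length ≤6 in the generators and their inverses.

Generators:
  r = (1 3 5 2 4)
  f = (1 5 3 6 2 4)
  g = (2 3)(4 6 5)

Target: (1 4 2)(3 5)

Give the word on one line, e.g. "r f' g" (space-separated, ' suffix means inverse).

  after g: (2 3)(4 6 5)
  after g: (4 5 6)
  after g: (2 3)
  after r': (1 4 2)(3 5)

g g g r'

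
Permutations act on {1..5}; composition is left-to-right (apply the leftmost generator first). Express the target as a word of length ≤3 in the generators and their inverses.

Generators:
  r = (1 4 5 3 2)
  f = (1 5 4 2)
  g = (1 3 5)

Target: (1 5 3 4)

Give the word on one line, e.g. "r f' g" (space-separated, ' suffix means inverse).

r f'

  after r: (1 4 5 3 2)
  after f': (1 5 3 4)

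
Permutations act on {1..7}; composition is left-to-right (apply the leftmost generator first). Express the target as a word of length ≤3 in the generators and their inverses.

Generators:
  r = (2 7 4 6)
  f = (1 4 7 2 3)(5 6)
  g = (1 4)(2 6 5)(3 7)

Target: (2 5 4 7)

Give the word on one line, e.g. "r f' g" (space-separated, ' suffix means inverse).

g g r'

  after g: (1 4)(2 6 5)(3 7)
  after g: (2 5 6)
  after r': (2 5 4 7)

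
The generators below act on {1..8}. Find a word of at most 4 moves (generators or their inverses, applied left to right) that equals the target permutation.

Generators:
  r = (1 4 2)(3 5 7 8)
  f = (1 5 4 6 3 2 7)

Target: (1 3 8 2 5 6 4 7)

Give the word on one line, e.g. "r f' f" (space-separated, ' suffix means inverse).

r' f'

  after r': (1 2 4)(3 8 7 5)
  after f': (1 3 8 2 5 6 4 7)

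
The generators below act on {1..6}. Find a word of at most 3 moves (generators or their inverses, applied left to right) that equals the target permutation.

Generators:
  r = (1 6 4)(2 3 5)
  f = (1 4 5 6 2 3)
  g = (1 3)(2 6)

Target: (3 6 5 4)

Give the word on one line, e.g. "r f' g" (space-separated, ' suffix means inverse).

f' g'

  after f': (1 3 2 6 5 4)
  after g': (3 6 5 4)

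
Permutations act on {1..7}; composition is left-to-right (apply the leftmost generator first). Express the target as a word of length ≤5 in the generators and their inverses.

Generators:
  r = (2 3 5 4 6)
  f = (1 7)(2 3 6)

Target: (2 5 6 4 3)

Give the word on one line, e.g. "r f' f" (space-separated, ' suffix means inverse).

f' r' f' r'

  after f': (1 7)(2 6 3)
  after r': (1 7)(2 4 5 3 6)
  after f': (2 4 5)
  after r': (2 5 6 4 3)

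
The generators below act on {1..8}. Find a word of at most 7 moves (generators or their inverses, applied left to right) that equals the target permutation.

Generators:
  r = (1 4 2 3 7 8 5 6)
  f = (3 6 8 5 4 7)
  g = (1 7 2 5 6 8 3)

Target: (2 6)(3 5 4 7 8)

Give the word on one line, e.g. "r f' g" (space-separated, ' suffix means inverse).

  after f': (3 7 4 5 8 6)
  after g: (1 7 4 6)(2 5 3)
  after r: (1 8 5 7 2 6 4)
  after g': (1 6 4 3 8 2 5)
  after r: (2 6)(3 5 4 7 8)

f' g r g' r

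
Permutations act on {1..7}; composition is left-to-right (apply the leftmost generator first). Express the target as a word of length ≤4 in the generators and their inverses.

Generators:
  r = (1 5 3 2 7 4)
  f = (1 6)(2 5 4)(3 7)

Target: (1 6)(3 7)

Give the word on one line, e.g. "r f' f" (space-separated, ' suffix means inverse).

  after f': (1 6)(2 4 5)(3 7)
  after f': (2 5 4)
  after f': (1 6)(3 7)

f' f' f'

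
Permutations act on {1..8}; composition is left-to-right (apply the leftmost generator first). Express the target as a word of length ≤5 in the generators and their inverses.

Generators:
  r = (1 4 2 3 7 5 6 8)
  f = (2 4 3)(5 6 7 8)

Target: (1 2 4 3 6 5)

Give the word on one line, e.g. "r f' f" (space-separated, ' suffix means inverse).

f f f r f'

  after f: (2 4 3)(5 6 7 8)
  after f: (2 3 4)(5 7)(6 8)
  after f: (5 8 7 6)
  after r: (1 4 2 3 7 8 5)
  after f': (1 2 4 3 6 5)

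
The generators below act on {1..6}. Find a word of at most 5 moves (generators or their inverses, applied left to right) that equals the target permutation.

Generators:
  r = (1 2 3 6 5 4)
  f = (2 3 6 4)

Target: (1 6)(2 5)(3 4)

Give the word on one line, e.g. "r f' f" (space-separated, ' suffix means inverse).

  after f': (2 4 6 3)
  after r: (1 2)(4 5)
  after f': (1 4 5 6 3 2)
  after r': (1 5 3)(2 4 6)
  after r': (1 6)(2 5)(3 4)

f' r f' r' r'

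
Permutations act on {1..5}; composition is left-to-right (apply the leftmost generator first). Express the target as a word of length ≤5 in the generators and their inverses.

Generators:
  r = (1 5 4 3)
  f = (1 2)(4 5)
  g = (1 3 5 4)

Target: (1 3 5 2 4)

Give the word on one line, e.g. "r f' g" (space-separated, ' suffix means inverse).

f' g f r'

  after f': (1 2)(4 5)
  after g: (1 2 3 5)
  after f: (2 3 4 5)
  after r': (1 3 5 2 4)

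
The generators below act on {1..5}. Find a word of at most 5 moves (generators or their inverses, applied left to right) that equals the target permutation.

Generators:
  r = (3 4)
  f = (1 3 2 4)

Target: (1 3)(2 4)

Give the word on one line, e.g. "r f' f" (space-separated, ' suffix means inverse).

  after f: (1 3 2 4)
  after r': (1 4)(2 3)
  after f: (3 4)
  after f: (1 3)(2 4)

f r' f f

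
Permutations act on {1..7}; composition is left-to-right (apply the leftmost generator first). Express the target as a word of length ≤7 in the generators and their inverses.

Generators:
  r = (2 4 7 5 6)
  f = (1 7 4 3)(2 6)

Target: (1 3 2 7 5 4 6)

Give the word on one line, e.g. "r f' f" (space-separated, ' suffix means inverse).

r r r f' r'

  after r: (2 4 7 5 6)
  after r: (2 7 6 4 5)
  after r: (2 5 4 6 7)
  after f': (1 3 4 2 5 7 6)
  after r': (1 3 2 7 5 4 6)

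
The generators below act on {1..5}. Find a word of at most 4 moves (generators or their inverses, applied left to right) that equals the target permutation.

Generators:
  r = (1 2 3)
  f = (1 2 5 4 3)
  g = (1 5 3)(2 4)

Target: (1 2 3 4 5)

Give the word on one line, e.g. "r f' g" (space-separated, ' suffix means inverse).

  after f': (1 3 4 5 2)
  after r': (1 2 3 4 5)

f' r'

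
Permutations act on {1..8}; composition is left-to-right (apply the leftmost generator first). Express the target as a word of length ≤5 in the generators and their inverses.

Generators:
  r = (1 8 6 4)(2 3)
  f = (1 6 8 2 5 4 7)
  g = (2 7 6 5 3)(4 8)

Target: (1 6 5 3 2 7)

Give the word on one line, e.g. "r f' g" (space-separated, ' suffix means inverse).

g r' r'

  after g: (2 7 6 5 3)(4 8)
  after r': (1 4)(2 7 8 6 5)
  after r': (1 6 5 3 2 7)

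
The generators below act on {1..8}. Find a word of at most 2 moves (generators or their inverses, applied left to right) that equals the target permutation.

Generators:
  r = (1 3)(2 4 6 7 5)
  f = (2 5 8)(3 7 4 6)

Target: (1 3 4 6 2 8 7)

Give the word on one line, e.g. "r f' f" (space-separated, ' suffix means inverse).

  after f': (2 8 5)(3 6 4 7)
  after r': (1 3 4 6 2 8 7)

f' r'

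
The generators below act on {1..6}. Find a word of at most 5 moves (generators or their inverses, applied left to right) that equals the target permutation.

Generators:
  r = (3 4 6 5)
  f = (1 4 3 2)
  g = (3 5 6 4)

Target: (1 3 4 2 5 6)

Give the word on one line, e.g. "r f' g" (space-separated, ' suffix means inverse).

  after f': (1 2 3 4)
  after g: (1 2 5 6 4)
  after f': (1 3 4 2 5 6)

f' g f'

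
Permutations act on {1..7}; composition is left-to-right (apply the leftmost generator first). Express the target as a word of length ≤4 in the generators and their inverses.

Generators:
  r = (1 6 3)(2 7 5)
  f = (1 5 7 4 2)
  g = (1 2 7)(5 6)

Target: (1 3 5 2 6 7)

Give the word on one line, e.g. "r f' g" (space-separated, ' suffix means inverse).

  after r': (1 3 6)(2 5 7)
  after g': (1 3 5 2 6 7)

r' g'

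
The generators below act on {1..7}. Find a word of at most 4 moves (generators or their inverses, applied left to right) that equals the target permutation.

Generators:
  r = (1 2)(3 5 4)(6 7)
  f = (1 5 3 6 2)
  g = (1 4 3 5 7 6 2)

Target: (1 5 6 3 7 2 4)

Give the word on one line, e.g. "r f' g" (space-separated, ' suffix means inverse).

  after g: (1 4 3 5 7 6 2)
  after f: (1 4 6)(2 5 7)
  after f: (1 4 2 3 6 5 7)
  after r': (1 5 6 3 7 2 4)

g f f r'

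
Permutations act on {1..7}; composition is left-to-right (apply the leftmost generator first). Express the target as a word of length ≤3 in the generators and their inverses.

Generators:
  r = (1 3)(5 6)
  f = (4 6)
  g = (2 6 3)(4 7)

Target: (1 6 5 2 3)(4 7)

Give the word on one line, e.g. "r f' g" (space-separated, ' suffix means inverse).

r g'

  after r: (1 3)(5 6)
  after g': (1 6 5 2 3)(4 7)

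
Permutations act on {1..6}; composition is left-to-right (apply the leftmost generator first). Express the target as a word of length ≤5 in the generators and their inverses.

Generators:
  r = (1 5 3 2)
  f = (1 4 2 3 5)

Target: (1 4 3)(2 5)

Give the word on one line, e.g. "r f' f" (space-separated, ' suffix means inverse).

  after r': (1 2 3 5)
  after f': (1 4)
  after r': (1 4 2 3 5)
  after r': (1 4 3)(2 5)

r' f' r' r'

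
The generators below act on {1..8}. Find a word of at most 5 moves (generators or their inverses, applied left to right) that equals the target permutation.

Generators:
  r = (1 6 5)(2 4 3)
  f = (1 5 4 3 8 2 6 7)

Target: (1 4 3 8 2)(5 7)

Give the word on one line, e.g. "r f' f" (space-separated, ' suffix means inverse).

  after r': (1 5 6)(2 3 4)
  after r': (1 6 5)(2 4 3)
  after f': (1 2 5 7 6)(3 8)
  after r: (1 4 3 8 2)(5 7)

r' r' f' r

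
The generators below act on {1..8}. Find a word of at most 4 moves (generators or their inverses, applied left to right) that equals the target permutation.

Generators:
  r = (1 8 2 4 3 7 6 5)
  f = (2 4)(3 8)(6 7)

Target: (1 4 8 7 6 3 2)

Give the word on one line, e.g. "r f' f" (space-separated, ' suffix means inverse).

  after f': (2 4)(3 8)(6 7)
  after r: (1 8 7 5)(2 3)
  after f': (1 3 4 2 8 6 7 5)
  after r': (1 4 8 7 6 3 2)

f' r f' r'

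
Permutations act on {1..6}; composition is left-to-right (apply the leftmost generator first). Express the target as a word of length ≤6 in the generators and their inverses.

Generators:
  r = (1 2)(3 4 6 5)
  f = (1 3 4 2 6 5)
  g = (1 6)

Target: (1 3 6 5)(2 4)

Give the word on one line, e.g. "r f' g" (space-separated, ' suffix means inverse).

g' r f' r' r'

  after g': (1 6)
  after r: (1 5 3 4 6 2)
  after f': (1 6 4 2 5)
  after r': (1 4)(2 6 3 5)
  after r': (1 3 6 5)(2 4)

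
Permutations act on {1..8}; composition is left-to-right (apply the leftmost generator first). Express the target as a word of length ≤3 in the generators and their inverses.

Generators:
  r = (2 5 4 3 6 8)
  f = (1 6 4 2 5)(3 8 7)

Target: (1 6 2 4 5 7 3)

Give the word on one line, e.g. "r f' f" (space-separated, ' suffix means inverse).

  after r': (2 8 6 3 4 5)
  after r': (2 6 4)(3 5 8)
  after f: (1 6 2 4 5 7 3)

r' r' f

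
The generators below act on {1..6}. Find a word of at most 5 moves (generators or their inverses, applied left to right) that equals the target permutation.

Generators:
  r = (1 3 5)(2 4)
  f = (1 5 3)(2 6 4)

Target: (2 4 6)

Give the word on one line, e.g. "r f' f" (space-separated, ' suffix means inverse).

f f r r

  after f: (1 5 3)(2 6 4)
  after f: (1 3 5)(2 4 6)
  after r: (1 5 3)(4 6)
  after r: (2 4 6)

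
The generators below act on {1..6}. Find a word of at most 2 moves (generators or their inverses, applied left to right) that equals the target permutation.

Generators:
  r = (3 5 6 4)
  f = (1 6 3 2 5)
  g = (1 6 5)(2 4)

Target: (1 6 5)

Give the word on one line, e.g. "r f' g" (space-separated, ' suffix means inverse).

  after g': (1 5 6)(2 4)
  after g': (1 6 5)

g' g'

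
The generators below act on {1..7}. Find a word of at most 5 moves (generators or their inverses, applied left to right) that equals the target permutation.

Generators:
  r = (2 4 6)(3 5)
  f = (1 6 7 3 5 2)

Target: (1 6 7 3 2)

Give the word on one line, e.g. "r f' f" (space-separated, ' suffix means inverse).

  after r': (2 6 4)(3 5)
  after r': (2 4 6)
  after r': (3 5)
  after f: (1 6 7 3 2)

r' r' r' f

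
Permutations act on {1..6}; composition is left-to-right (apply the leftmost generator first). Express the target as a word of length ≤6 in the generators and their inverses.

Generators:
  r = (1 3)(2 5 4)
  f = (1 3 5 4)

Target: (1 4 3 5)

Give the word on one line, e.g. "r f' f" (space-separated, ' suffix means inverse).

  after r: (1 3)(2 5 4)
  after r: (2 4 5)
  after f': (1 4 3)(2 5)
  after r': (1 5 4)
  after f: (1 4 3 5)

r r f' r' f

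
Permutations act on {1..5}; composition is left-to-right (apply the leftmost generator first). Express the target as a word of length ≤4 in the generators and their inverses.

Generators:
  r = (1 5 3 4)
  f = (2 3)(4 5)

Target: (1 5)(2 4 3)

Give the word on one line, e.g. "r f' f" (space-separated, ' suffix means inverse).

  after f: (2 3)(4 5)
  after r: (1 5)(2 4 3)
  after f: (1 4 2 5)
  after f: (1 5)(2 4 3)

f r f f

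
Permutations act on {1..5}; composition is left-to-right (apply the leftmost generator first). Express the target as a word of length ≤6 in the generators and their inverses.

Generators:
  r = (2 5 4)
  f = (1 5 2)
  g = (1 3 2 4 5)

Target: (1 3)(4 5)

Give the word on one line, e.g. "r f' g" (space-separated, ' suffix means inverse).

f' g' r' r'

  after f': (1 2 5)
  after g': (1 3)(2 4)
  after r': (1 3)(2 5)
  after r': (1 3)(4 5)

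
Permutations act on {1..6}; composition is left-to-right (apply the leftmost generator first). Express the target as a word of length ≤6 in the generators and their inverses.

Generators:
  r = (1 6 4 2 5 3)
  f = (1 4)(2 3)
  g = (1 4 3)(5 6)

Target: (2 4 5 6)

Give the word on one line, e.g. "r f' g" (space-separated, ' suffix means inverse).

  after r: (1 6 4 2 5 3)
  after g: (1 5)(2 6 3 4)
  after r': (1 2)(3 6 5)
  after r': (1 4 6 2 3)
  after g': (2 4 5 6)

r g r' r' g'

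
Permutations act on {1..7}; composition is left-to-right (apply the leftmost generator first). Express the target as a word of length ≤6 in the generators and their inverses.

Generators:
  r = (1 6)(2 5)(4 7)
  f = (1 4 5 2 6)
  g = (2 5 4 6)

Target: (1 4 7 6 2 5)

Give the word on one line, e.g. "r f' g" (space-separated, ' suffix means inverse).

g' f r' f' r'

  after g': (2 6 4 5)
  after f: (1 4 2)(5 6)
  after r': (1 7 4 5)(2 6)
  after f': (1 7)(5 6)
  after r': (1 4 7 6 2 5)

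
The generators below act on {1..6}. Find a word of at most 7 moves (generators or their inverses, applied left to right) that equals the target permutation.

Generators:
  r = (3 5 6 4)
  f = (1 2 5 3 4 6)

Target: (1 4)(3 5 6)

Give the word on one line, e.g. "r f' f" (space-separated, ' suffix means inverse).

r' f' r' f r'

  after r': (3 4 6 5)
  after f': (1 6 2)
  after r': (1 5 3 4 6 2)
  after f: (1 3 6 5 4)
  after r': (1 4)(3 5 6)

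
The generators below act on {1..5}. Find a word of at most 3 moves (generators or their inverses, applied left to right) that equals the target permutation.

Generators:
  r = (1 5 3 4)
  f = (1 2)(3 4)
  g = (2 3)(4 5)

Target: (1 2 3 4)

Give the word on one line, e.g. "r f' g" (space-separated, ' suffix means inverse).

  after g': (2 3)(4 5)
  after f': (1 2 4 5 3)
  after r': (1 2 3 4)

g' f' r'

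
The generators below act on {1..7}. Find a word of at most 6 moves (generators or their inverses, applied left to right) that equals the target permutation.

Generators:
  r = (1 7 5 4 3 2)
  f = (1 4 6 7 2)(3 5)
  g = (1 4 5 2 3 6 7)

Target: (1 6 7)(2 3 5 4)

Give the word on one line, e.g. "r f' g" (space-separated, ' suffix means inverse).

  after f: (1 4 6 7 2)(3 5)
  after g: (1 5 6)(2 4 7 3)
  after r': (1 7 4)(2 5 6)
  after f': (1 6 7)(2 3 5 4)

f g r' f'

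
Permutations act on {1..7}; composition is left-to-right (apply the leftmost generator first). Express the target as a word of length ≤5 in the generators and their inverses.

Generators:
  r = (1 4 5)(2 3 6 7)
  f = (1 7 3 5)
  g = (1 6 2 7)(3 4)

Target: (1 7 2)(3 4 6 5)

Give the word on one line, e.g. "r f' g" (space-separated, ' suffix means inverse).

  after r: (1 4 5)(2 3 6 7)
  after f': (1 4 3 6)(2 7)
  after r': (2 6 5 4)
  after g': (1 7 2)(3 4 6 5)

r f' r' g'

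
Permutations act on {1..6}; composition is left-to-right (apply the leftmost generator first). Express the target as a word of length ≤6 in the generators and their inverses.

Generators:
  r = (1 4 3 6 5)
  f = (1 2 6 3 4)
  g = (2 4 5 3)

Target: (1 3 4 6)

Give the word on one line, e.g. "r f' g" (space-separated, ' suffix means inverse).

f r' r' g'

  after f: (1 2 6 3 4)
  after r': (1 2 3)(4 5 6)
  after r': (1 2 4 6)(3 5)
  after g': (1 3 4 6)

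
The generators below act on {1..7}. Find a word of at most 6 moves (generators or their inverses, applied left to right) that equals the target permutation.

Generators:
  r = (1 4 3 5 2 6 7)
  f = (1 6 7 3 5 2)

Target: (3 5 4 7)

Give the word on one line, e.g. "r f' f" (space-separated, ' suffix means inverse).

  after r': (1 7 6 2 5 3 4)
  after f': (1 6 5 7)(2 3 4)
  after r: (1 7 4 6 2 5)
  after r: (3 5 4 7)

r' f' r r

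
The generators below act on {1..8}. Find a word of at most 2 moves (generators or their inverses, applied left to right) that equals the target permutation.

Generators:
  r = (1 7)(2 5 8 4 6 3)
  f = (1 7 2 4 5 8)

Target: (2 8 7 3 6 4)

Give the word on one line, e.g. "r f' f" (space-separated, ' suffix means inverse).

f r'

  after f: (1 7 2 4 5 8)
  after r': (2 8 7 3 6 4)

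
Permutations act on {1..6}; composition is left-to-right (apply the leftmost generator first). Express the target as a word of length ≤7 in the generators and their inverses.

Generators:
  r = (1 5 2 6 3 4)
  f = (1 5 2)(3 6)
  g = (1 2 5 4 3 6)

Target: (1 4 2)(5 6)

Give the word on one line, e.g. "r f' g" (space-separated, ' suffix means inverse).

  after g: (1 2 5 4 3 6)
  after g: (1 5 3)(2 4 6)
  after r': (2 3 4)(5 6)
  after f: (1 5 3 4)(2 6)
  after g: (1 4 2)(5 6)

g g r' f g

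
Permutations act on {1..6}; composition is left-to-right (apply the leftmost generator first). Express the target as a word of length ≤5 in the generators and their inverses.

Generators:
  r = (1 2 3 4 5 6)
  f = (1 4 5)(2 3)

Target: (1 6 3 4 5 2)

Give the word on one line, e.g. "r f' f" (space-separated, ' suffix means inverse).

  after f': (1 5 4)(2 3)
  after r': (1 4 6 5 3)
  after f: (1 5 2 3 4 6)
  after f: (3 5)(4 6)
  after r': (1 6 3 4 5 2)

f' r' f f r'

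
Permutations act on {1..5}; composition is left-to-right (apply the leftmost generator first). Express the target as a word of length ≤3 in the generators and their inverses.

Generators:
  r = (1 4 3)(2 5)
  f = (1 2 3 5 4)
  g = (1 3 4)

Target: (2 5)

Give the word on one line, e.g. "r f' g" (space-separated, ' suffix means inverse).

  after r: (1 4 3)(2 5)
  after g: (2 5)

r g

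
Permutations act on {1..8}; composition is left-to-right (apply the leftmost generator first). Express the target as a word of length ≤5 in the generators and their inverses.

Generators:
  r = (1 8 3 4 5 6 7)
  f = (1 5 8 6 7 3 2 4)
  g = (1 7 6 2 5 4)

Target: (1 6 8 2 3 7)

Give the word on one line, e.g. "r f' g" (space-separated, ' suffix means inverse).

g f' g' r'

  after g: (1 7 6 2 5 4)
  after f': (1 6 3 7 8 5 2)
  after g': (1 7 8 2 4 5 6 3)
  after r': (1 6 8 2 3 7)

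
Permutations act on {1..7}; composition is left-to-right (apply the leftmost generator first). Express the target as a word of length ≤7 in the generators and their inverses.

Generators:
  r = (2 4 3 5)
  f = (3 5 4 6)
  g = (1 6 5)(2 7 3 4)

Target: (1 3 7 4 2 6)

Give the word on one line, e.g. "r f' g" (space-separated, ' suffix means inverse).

g' r' f' r f

  after g': (1 5 6)(2 4 3 7)
  after r': (1 3 7 5 6)
  after f': (1 6)(3 7)(4 5)
  after r: (1 6)(2 4)(3 7 5)
  after f: (1 3 7 4 2 6)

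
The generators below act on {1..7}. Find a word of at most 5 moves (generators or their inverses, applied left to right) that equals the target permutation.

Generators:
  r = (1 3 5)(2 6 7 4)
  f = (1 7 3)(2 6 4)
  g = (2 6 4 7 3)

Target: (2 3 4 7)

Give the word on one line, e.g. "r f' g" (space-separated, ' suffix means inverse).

g' r' r' r'

  after g': (2 3 7 4 6)
  after r': (1 5 3 6 4 2)
  after r': (1 3 2 5)(6 7)
  after r': (2 3 4 7)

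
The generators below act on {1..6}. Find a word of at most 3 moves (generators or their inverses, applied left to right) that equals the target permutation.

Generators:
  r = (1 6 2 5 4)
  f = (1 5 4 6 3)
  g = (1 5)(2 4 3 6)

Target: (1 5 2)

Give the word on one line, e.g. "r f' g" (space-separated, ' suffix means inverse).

f' g' r'

  after f': (1 3 6 4 5)
  after g': (1 4)(2 6)
  after r': (1 5 2)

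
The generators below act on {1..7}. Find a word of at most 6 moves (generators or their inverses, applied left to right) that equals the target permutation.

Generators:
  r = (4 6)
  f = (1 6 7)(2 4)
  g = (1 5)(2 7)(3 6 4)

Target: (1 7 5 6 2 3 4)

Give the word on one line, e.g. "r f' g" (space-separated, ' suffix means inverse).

  after f: (1 6 7)(2 4)
  after g: (1 4 7 5)(2 3 6)
  after r: (1 6 2 3 4 7 5)
  after f': (2 3)(4 6)(5 7)
  after f': (1 7 5 6 2 3 4)

f g r f' f'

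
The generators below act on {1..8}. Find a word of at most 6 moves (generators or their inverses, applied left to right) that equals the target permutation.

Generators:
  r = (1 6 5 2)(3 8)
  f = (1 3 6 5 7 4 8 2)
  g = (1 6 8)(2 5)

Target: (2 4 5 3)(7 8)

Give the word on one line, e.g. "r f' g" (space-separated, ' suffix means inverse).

  after f': (1 2 8 4 7 5 6 3)
  after f': (1 8 7 6)(2 4 5 3)
  after g': (1 6 8 7)(2 4)(3 5)
  after g': (2 4 5 3)(7 8)

f' f' g' g'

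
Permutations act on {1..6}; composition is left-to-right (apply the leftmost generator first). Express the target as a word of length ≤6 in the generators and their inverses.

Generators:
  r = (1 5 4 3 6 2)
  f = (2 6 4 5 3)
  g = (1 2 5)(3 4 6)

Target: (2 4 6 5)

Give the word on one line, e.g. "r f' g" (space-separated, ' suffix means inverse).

  after g': (1 5 2)(3 6 4)
  after r: (1 4 6 3 2 5)
  after f: (1 5)(2 3 6)
  after g: (2 4 6 5)

g' r f g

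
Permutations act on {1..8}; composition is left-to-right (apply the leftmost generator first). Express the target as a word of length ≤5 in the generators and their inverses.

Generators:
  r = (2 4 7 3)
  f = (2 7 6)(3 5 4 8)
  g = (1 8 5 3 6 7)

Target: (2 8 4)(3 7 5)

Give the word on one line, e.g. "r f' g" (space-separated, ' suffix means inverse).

r' f f f

  after r': (2 3 7 4)
  after f: (2 5 4 7 8 3 6)
  after f: (2 4 6 7 3)(5 8)
  after f: (2 8 4)(3 7 5)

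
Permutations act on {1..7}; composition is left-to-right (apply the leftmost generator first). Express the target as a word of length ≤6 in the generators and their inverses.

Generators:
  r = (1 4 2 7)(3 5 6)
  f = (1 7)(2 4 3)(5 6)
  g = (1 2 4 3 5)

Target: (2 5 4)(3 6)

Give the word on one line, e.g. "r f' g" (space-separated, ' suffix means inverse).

g' g' f' r'

  after g': (1 5 3 4 2)
  after g': (1 3 2 5 4)
  after f': (1 4 7)(2 6 5)
  after r': (2 5 4)(3 6)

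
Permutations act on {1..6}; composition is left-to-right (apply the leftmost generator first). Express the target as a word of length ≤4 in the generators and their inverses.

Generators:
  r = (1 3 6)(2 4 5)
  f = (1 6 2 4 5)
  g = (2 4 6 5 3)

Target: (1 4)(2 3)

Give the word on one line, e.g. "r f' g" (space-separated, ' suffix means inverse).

f' f' f' g

  after f': (1 5 4 2 6)
  after f': (1 4 6 5 2)
  after f': (1 2 5 6 4)
  after g: (1 4)(2 3)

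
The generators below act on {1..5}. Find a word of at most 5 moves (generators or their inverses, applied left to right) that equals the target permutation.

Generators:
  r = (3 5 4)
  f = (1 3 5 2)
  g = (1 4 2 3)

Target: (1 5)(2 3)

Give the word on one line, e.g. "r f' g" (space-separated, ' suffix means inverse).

r' f r' r' g'

  after r': (3 4 5)
  after f: (1 3 4 2)
  after r': (1 4 2)(3 5)
  after r': (1 5 4 2)
  after g': (1 5)(2 3)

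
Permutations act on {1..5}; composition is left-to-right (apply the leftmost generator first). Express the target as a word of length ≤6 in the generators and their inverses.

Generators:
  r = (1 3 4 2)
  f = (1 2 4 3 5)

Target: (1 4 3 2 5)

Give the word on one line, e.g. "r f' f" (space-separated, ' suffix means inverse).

r' f f r

  after r': (1 2 4 3)
  after f: (1 4 5)(2 3)
  after f: (1 3 4)(2 5)
  after r: (1 4 3 2 5)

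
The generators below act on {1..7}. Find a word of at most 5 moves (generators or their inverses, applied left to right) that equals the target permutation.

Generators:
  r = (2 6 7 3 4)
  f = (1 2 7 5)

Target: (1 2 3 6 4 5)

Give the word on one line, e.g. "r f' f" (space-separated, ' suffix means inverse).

r r r f

  after r: (2 6 7 3 4)
  after r: (2 7 4 6 3)
  after r: (2 3 6 4 7)
  after f: (1 2 3 6 4 5)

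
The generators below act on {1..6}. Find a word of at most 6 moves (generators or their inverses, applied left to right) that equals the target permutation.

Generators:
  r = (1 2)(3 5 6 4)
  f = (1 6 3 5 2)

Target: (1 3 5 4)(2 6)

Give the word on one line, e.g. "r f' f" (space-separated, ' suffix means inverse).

  after r': (1 2)(3 4 6 5)
  after r': (3 6)(4 5)
  after f': (1 2 5 4 3)
  after f': (1 5 4 6)(2 3)
  after f': (1 3 5 4)(2 6)

r' r' f' f' f'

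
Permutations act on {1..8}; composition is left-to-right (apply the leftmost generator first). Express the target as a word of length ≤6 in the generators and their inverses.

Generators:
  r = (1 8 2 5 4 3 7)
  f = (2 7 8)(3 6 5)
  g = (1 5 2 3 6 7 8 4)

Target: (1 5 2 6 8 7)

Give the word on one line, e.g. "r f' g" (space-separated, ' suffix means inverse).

r' r' f' r' g'

  after r': (1 7 3 4 5 2 8)
  after r': (1 3 5 8 7 4 2)
  after f': (1 5 7 4 8 2)(3 6)
  after r': (1 2 7 5 3 6 4)
  after g': (1 5 2 6 8 7)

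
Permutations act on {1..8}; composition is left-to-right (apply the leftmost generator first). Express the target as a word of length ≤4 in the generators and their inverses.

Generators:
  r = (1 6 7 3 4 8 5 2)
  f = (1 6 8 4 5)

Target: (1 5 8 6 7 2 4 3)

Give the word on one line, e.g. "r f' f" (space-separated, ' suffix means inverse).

  after f: (1 6 8 4 5)
  after r': (2 5)(3 7 6 4 8)
  after r': (1 2 8 7)(3 6)
  after r': (1 5 8 6 7 2 4 3)

f r' r' r'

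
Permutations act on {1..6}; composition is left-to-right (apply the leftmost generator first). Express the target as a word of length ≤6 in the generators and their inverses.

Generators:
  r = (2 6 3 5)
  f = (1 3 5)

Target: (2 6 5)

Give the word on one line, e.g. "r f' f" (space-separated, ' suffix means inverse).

  after f': (1 5 3)
  after r': (1 3)(2 5 6)
  after f': (2 3 5 6)
  after r': (2 6 5)

f' r' f' r'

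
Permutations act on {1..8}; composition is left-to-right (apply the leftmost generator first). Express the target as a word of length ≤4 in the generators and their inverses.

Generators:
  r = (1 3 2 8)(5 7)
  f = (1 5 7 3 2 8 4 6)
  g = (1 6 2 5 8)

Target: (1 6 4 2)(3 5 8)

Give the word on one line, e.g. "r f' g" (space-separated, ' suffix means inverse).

  after f': (1 6 4 8 2 3 7 5)
  after r': (1 6 4 2)(3 5 8)

f' r'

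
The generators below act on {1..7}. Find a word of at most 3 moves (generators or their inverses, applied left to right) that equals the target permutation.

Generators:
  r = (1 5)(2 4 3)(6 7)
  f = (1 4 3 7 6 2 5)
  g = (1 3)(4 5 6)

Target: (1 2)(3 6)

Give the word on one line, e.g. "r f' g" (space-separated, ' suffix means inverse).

r f'

  after r: (1 5)(2 4 3)(6 7)
  after f': (1 2)(3 6)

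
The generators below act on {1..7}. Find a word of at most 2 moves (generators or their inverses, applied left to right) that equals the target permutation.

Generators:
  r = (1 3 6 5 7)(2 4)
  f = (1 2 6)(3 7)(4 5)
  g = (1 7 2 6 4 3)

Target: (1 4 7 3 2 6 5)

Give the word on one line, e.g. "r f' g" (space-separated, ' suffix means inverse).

r g'

  after r: (1 3 6 5 7)(2 4)
  after g': (1 4 7 3 2 6 5)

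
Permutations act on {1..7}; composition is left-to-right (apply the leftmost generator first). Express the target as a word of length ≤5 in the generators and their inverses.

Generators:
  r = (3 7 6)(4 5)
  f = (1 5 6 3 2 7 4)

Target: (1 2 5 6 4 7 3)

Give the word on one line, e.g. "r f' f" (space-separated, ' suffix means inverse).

  after f': (1 4 7 2 3 6 5)
  after f': (1 7 3 5 4 2 6)
  after f': (1 2 5 7 6 4 3)
  after r': (1 2 4 6 5 3)
  after r': (1 2 5 6 4 7 3)

f' f' f' r' r'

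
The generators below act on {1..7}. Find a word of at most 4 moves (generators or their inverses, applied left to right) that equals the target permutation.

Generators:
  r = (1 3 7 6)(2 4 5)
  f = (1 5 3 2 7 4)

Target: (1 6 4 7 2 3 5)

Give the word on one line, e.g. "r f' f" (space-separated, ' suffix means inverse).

r' f

  after r': (1 6 7 3)(2 5 4)
  after f: (1 6 4 7 2 3 5)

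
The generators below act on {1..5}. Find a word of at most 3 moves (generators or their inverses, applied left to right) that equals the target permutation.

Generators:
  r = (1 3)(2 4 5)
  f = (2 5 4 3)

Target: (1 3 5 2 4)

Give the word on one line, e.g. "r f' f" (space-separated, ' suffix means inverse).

  after f: (2 5 4 3)
  after r': (1 3 5 2 4)

f r'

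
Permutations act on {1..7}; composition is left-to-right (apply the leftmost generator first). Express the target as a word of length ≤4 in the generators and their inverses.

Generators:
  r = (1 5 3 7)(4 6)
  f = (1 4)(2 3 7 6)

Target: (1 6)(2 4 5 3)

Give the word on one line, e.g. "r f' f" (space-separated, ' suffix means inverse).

f' r

  after f': (1 4)(2 6 7 3)
  after r: (1 6)(2 4 5 3)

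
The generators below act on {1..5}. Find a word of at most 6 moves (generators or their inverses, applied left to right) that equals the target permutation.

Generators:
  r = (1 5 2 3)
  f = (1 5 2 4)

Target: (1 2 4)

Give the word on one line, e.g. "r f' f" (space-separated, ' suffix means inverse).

  after r': (1 3 2 5)
  after f': (1 3 5 4 2)
  after f': (1 3)(2 4 5)
  after r': (1 2 4)

r' f' f' r'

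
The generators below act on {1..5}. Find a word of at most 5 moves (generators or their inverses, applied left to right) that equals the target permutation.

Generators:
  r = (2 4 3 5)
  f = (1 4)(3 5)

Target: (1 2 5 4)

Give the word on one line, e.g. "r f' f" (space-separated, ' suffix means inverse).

  after f: (1 4)(3 5)
  after r': (1 2 5 4)
  after f': (1 2 3 5)
  after f': (1 2 5 4)

f r' f' f'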